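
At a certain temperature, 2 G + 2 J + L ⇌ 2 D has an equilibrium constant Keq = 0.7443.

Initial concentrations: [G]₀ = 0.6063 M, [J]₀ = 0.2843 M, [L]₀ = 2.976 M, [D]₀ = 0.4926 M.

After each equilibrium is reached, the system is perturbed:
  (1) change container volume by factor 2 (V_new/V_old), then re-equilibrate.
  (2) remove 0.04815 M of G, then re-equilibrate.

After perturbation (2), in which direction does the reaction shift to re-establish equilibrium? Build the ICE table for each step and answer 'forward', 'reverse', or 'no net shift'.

Q₀ = 2.744 vs Keq = 0.7443 ⇒ Q>K, reverse
Step 1:
                   G          J          L          D
  I           0.6063     0.2843      2.976     0.4926
  C          0.09446    0.09446    0.04723   -0.09446
  E           0.7008     0.3788      3.023     0.3981
  solve Keq expr → x = -0.04723; check Q = 0.7443
Then change container volume by factor 2 (V_new/V_old).
Step 2:
                   G          J          L          D
  I           0.3504     0.1894      1.512     0.1991
  C          0.07688    0.07688    0.03844   -0.07688
  E           0.4273     0.2663       1.55     0.1222
  solve Keq expr → x = -0.03844; check Q = 0.7443
Then remove 0.04815 M of G.
Step 3:
                   G          J          L          D
  I           0.3791     0.2663       1.55     0.1222
  C         0.008005   0.008005   0.004003  -0.008005
  E           0.3871     0.2743      1.554     0.1142
  solve Keq expr → x = -0.004003; check Q = 0.7443

Direction: reverse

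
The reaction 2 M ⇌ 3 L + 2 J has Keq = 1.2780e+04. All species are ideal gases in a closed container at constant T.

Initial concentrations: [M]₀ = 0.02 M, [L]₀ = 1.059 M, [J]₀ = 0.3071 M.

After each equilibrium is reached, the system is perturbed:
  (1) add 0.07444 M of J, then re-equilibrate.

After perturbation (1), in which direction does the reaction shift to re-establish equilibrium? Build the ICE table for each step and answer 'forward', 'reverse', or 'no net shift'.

Direction: reverse

Q₀ = 280 vs Keq = 1.2780e+04 ⇒ Q<K, forward
Step 1:
                   M          L          J
  I             0.02      1.059     0.3071
  C         -0.01677    0.02515    0.01677
  E         0.003234      1.084     0.3239
  solve Keq expr → x = 0.008383; check Q = 1.2780e+04
Then add 0.07444 M of J.
Step 2:
                   M          L          J
  I         0.003234      1.084     0.3983
  C       7.3001e-04  -0.001095 -7.3001e-04
  E         0.003964      1.083     0.3976
  solve Keq expr → x = -3.6501e-04; check Q = 1.2780e+04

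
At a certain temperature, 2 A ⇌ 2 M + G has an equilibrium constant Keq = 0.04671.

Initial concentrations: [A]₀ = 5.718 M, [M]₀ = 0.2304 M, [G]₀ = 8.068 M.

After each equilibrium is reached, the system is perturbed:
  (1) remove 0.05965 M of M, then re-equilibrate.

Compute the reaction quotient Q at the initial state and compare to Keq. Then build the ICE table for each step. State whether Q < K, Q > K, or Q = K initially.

Q₀ = 0.0131 vs Keq = 0.04671 ⇒ Q<K, forward
Step 1:
                   A          M          G
  I            5.718     0.2304      8.068
  C          -0.1879     0.1879    0.09397
  E             5.53     0.4183      8.162
  solve Keq expr → x = 0.09397; check Q = 0.04671
Then remove 0.05965 M of M.
Step 2:
                   A          M          G
  I             5.53     0.3587      8.162
  C         -0.05481    0.05481    0.02741
  E            5.475     0.4135      8.189
  solve Keq expr → x = 0.02741; check Q = 0.04671

Q₀ = 0.0131; Q < K (proceeds forward)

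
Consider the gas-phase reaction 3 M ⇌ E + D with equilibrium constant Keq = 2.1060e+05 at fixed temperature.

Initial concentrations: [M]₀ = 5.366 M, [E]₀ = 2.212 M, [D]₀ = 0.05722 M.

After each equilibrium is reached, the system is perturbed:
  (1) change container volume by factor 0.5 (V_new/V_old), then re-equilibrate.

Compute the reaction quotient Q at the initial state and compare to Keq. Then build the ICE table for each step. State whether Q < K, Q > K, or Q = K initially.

Q₀ = 8.1918e-04; Q < K (proceeds forward)

Q₀ = 8.1918e-04 vs Keq = 2.1060e+05 ⇒ Q<K, forward
Step 1:
                   M          E          D
  Initial      5.366      2.212    0.05722
  Change      -5.333      1.778      1.778
  Equil      0.03264       3.99      1.835
  solve Keq expr → x = 1.778; check Q = 2.1060e+05
Then change container volume by factor 0.5 (V_new/V_old).
Step 2:
                   M          E          D
  Initial    0.06527       7.98       3.67
  Change    -0.01344   0.004478   0.004478
  Equil      0.05184      7.984      3.674
  solve Keq expr → x = 0.004478; check Q = 2.1060e+05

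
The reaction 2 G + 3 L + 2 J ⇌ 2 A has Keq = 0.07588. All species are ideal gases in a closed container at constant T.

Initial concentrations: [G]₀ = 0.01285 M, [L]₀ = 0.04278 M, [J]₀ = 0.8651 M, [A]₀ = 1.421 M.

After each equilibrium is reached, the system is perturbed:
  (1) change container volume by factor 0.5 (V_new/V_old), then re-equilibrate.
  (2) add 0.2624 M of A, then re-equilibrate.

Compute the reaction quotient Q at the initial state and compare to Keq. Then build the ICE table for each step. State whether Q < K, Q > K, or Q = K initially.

Q₀ = 2.0870e+08; Q > K (proceeds reverse)

Q₀ = 2.0870e+08 vs Keq = 0.07588 ⇒ Q>K, reverse
Step 1:
                   G          L          J          A
  Initial    0.01285    0.04278     0.8651      1.421
  Change      0.8352      1.253     0.8352    -0.8352
  Equil       0.8481      1.296        1.7     0.5858
  solve Keq expr → x = -0.4176; check Q = 0.07588
Then change container volume by factor 0.5 (V_new/V_old).
Step 2:
                   G          L          J          A
  Initial      1.696      2.591      3.401      1.172
  Change     -0.6153     -0.923    -0.6153     0.6153
  Equil        1.081      1.668      2.785      1.787
  solve Keq expr → x = 0.3077; check Q = 0.07588
Then add 0.2624 M of A.
Step 3:
                   G          L          J          A
  Initial      1.081      1.668      2.785      2.049
  Change     0.04451    0.06676    0.04451   -0.04451
  Equil        1.125      1.735       2.83      2.005
  solve Keq expr → x = -0.02225; check Q = 0.07588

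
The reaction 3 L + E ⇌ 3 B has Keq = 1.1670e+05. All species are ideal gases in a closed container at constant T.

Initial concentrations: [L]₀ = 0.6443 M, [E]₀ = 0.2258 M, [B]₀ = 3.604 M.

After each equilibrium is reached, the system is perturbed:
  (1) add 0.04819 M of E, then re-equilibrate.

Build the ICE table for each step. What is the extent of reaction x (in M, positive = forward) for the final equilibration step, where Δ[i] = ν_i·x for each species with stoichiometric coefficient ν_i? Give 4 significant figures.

x = 0.008205 M

Q₀ = 775.1 vs Keq = 1.1670e+05 ⇒ Q<K, forward
Step 1:
                   L          E          B
  I           0.6443     0.2258      3.604
  C          -0.4487    -0.1496     0.4487
  E           0.1956    0.07623      4.053
  solve Keq expr → x = 0.1496; check Q = 1.1670e+05
Then add 0.04819 M of E.
Step 2:
                   L          E          B
  I           0.1956     0.1244      4.053
  C         -0.02462  -0.008205    0.02462
  E            0.171     0.1162      4.077
  solve Keq expr → x = 0.008205; check Q = 1.1670e+05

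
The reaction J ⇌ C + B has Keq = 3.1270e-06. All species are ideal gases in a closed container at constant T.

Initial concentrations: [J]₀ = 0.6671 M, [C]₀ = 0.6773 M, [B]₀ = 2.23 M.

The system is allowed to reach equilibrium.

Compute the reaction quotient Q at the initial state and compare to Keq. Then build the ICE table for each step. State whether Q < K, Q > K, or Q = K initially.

Q₀ = 2.264 vs Keq = 3.1270e-06 ⇒ Q>K, reverse
Step 1:
                  J         C         B
  I          0.6671    0.6773      2.23
  C          0.6773   -0.6773   -0.6773
  E           1.344 2.7075e-06     1.553
  solve Keq expr → x = -0.6773; check Q = 3.1270e-06

Q₀ = 2.264; Q > K (proceeds reverse)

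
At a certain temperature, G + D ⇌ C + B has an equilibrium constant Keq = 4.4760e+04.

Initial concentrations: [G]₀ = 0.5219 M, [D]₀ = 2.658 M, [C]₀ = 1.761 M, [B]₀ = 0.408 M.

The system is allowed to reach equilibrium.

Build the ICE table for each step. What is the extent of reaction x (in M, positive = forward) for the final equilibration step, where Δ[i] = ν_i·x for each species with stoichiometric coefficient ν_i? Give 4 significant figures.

x = 0.5219 M

Q₀ = 0.5179 vs Keq = 4.4760e+04 ⇒ Q<K, forward
Step 1:
                   G          D          C          B
  init        0.5219      2.658      1.761      0.408
  Δ          -0.5219    -0.5219     0.5219     0.5219
  eq      2.2202e-05      2.136      2.283     0.9299
  solve Keq expr → x = 0.5219; check Q = 4.4760e+04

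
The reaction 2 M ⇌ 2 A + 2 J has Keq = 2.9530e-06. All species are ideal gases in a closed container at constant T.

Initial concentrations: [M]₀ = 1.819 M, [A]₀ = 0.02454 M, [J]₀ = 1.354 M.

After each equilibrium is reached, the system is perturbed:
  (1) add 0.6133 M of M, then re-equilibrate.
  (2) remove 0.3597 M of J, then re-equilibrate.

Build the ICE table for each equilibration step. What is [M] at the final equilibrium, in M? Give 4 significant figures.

[M]_eq = 2.453 M

Q₀ = 3.3367e-04 vs Keq = 2.9530e-06 ⇒ Q>K, reverse
Step 1:
                   M          A          J
  init         1.819    0.02454      1.354
  Δ          0.02216   -0.02216   -0.02216
  eq           1.841   0.002376      1.332
  solve Keq expr → x = -0.01108; check Q = 2.9530e-06
Then add 0.6133 M of M.
Step 2:
                   M          A          J
  init         2.454   0.002376      1.332
  Δ       -7.8843e-04 7.8843e-04 7.8843e-04
  eq           2.454   0.003164      1.333
  solve Keq expr → x = 3.9422e-04; check Q = 2.9530e-06
Then remove 0.3597 M of J.
Step 3:
                   M          A          J
  init         2.454   0.003164     0.9729
  Δ        -0.001163   0.001163   0.001163
  eq           2.453   0.004327     0.9741
  solve Keq expr → x = 5.8128e-04; check Q = 2.9530e-06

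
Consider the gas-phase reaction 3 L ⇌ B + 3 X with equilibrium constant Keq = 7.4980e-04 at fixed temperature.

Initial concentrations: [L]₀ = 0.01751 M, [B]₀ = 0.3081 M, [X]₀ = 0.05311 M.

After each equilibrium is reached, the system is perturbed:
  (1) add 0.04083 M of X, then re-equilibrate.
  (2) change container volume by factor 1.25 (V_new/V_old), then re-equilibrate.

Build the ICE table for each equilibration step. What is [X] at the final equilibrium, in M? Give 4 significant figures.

Q₀ = 8.597 vs Keq = 7.4980e-04 ⇒ Q>K, reverse
Step 1:
                  L         B         X
  init      0.01751    0.3081   0.05311
  Δ         0.04461  -0.01487  -0.04461
  eq        0.06212    0.2932  0.008495
  solve Keq expr → x = -0.01487; check Q = 7.4980e-04
Then add 0.04083 M of X.
Step 2:
                  L         B         X
  init      0.06212    0.2932   0.04933
  Δ         0.03575  -0.01192  -0.03575
  eq        0.09788    0.2813   0.01357
  solve Keq expr → x = -0.01192; check Q = 7.4980e-04
Then change container volume by factor 1.25 (V_new/V_old).
Step 3:
                  L         B         X
  init       0.0783     0.225   0.01086
  Δ       -7.2578e-04 2.4193e-04 7.2578e-04
  eq        0.07758    0.2253   0.01158
  solve Keq expr → x = 2.4193e-04; check Q = 7.4980e-04

[X]_eq = 0.01158 M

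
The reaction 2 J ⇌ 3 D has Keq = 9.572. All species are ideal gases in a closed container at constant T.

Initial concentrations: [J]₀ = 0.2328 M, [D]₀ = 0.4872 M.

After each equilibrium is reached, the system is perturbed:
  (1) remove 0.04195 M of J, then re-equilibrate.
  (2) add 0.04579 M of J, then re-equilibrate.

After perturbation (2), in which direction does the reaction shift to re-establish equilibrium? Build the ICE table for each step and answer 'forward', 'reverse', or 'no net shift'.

Direction: forward

Q₀ = 2.134 vs Keq = 9.572 ⇒ Q<K, forward
Step 1:
                    J           D
  init         0.2328      0.4872
  Δ          -0.07992      0.1199
  eq           0.1529      0.6071
  solve Keq expr → x = 0.03996; check Q = 9.572
Then remove 0.04195 M of J.
Step 2:
                    J           D
  init         0.1109      0.6071
  Δ           0.02694    -0.04041
  eq           0.1379      0.5667
  solve Keq expr → x = -0.01347; check Q = 9.572
Then add 0.04579 M of J.
Step 3:
                    J           D
  init         0.1837      0.5667
  Δ          -0.02939     0.04409
  eq           0.1543      0.6107
  solve Keq expr → x = 0.0147; check Q = 9.572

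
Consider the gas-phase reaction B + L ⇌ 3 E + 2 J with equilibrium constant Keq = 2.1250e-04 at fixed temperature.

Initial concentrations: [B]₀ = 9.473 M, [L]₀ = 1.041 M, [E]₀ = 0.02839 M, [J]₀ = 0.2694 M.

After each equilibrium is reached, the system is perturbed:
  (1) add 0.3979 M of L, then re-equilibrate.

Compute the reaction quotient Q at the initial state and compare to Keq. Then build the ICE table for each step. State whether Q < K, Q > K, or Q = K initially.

Q₀ = 1.6840e-07 vs Keq = 2.1250e-04 ⇒ Q<K, forward
Step 1:
                  B         L         E         J
  I           9.473     1.041   0.02839    0.2694
  C        -0.06682  -0.06682    0.2005    0.1336
  E           9.406    0.9742    0.2289     0.403
  solve Keq expr → x = 0.06682; check Q = 2.1250e-04
Then add 0.3979 M of L.
Step 2:
                  B         L         E         J
  I           9.406     1.372    0.2289     0.403
  C       -0.007107 -0.007107   0.02132   0.01421
  E           9.399     1.365    0.2502    0.4173
  solve Keq expr → x = 0.007107; check Q = 2.1250e-04

Q₀ = 1.6840e-07; Q < K (proceeds forward)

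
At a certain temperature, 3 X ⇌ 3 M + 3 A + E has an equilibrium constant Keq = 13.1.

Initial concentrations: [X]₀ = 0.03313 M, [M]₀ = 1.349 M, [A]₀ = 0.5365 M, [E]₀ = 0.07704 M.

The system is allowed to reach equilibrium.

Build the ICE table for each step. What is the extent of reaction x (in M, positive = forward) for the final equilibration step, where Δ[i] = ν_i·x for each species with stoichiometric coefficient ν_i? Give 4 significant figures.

x = -0.02161 M

Q₀ = 803.2 vs Keq = 13.1 ⇒ Q>K, reverse
Step 1:
                   X          M          A          E
  Initial    0.03313      1.349     0.5365    0.07704
  Change     0.06484   -0.06484   -0.06484   -0.02161
  Equil      0.09797      1.284     0.4717    0.05543
  solve Keq expr → x = -0.02161; check Q = 13.1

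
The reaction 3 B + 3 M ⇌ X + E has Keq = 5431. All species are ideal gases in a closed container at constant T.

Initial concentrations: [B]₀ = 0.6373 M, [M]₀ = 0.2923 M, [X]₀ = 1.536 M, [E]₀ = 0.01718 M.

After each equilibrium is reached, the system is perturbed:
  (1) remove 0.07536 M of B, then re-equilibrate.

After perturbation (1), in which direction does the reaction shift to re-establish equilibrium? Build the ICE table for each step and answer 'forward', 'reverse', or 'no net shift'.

Q₀ = 4.082 vs Keq = 5431 ⇒ Q<K, forward
Step 1:
                  B         M         X         E
  Initial    0.6373    0.2923     1.536   0.01718
  Change    -0.2204   -0.2204   0.07348   0.07348
  Equil      0.4169   0.07185     1.609   0.09066
  solve Keq expr → x = 0.07348; check Q = 5431
Then remove 0.07536 M of B.
Step 2:
                  B         M         X         E
  Initial    0.3415   0.07185     1.609   0.09066
  Change    0.01166   0.01166 -0.003887 -0.003887
  Equil      0.3532   0.08351     1.606   0.08678
  solve Keq expr → x = -0.003887; check Q = 5431

Direction: reverse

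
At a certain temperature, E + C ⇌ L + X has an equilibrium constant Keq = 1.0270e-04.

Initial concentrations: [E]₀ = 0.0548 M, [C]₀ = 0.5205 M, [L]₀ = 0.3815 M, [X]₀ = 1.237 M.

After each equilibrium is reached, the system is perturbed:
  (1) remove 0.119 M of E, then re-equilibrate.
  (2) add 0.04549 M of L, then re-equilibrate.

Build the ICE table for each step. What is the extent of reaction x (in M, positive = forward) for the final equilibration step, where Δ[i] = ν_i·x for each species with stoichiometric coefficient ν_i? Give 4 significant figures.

Q₀ = 16.54 vs Keq = 1.0270e-04 ⇒ Q>K, reverse
Step 1:
                  E         C         L         X
  Initial    0.0548    0.5205    0.3815     1.237
  Change     0.3815    0.3815   -0.3815   -0.3815
  Equil      0.4363     0.902 4.7233e-05    0.8555
  solve Keq expr → x = -0.3815; check Q = 1.0270e-04
Then remove 0.119 M of E.
Step 2:
                  E         C         L         X
  Initial    0.3173     0.902 4.7233e-05    0.8555
  Change  1.2882e-05 1.2882e-05 -1.2882e-05 -1.2882e-05
  Equil      0.3173     0.902 3.4352e-05    0.8555
  solve Keq expr → x = -1.2882e-05; check Q = 1.0270e-04
Then add 0.04549 M of L.
Step 3:
                  E         C         L         X
  Initial    0.3173     0.902   0.04552    0.8555
  Change    0.04548   0.04548  -0.04548  -0.04548
  Equil      0.3627    0.9474 4.3573e-05    0.8101
  solve Keq expr → x = -0.04548; check Q = 1.0270e-04

x = -0.04548 M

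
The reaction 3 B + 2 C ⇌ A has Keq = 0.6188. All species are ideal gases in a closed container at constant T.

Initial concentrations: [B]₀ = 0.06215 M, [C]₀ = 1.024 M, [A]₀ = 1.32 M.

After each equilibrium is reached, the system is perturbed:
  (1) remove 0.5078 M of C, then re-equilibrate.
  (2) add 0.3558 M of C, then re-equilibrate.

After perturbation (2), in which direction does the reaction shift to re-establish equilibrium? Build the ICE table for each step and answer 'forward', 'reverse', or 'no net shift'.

Q₀ = 5244 vs Keq = 0.6188 ⇒ Q>K, reverse
Step 1:
                  B         C         A
  init      0.06215     1.024      1.32
  Δ          0.8197    0.5465   -0.2732
  eq         0.8819      1.57     1.047
  solve Keq expr → x = -0.2732; check Q = 0.6188
Then remove 0.5078 M of C.
Step 2:
                  B         C         A
  init       0.8819     1.063     1.047
  Δ          0.1686    0.1124   -0.0562
  eq           1.05     1.175    0.9906
  solve Keq expr → x = -0.0562; check Q = 0.6188
Then add 0.3558 M of C.
Step 3:
                  B         C         A
  init         1.05     1.531    0.9906
  Δ         -0.1241  -0.08271   0.04135
  eq         0.9264     1.448     1.032
  solve Keq expr → x = 0.04135; check Q = 0.6188

Direction: forward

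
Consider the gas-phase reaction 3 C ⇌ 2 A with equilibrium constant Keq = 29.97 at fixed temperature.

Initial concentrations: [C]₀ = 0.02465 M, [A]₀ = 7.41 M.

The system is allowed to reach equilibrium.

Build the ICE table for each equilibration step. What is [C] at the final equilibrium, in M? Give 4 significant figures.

[C]_eq = 1.14 M

Q₀ = 3.6659e+06 vs Keq = 29.97 ⇒ Q>K, reverse
Step 1:
                   C          A
  init       0.02465       7.41
  Δ            1.116    -0.7438
  eq            1.14      6.666
  solve Keq expr → x = -0.3719; check Q = 29.97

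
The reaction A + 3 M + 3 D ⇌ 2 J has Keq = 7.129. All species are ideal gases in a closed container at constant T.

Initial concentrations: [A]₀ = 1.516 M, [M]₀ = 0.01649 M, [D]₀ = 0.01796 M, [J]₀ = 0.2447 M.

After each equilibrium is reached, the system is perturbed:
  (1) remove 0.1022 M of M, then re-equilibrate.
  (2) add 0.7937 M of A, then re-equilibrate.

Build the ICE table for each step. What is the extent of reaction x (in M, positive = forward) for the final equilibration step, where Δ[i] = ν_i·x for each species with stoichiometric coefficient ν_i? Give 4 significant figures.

x = 0.002703 M

Q₀ = 1.5205e+09 vs Keq = 7.129 ⇒ Q>K, reverse
Step 1:
                   A          M          D          J
  Initial      1.516    0.01649    0.01796     0.2447
  Change     0.08652     0.2596     0.2596     -0.173
  Equil        1.603      0.276     0.2775    0.07166
  solve Keq expr → x = -0.08652; check Q = 7.129
Then remove 0.1022 M of M.
Step 2:
                   A          M          D          J
  Initial      1.603     0.1738     0.2775    0.07166
  Change    0.009609    0.02883    0.02883   -0.01922
  Equil        1.612     0.2027     0.3063    0.05245
  solve Keq expr → x = -0.009609; check Q = 7.129
Then add 0.7937 M of A.
Step 3:
                   A          M          D          J
  Initial      2.406     0.2027     0.3063    0.05245
  Change   -0.002703   -0.00811   -0.00811   0.005406
  Equil        2.403     0.1946     0.2982    0.05785
  solve Keq expr → x = 0.002703; check Q = 7.129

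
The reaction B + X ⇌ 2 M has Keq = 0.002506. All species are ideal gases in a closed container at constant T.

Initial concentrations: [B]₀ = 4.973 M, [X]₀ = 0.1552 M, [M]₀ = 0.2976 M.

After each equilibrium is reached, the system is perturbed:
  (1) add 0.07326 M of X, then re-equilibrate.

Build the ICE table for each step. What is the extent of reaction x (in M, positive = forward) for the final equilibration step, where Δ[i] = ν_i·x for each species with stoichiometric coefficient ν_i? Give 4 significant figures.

x = 0.003535 M

Q₀ = 0.1148 vs Keq = 0.002506 ⇒ Q>K, reverse
Step 1:
                   B          X          M
  Initial      4.973     0.1552     0.2976
  Change      0.1192     0.1192    -0.2384
  Equil        5.092     0.2744    0.05918
  solve Keq expr → x = -0.1192; check Q = 0.002506
Then add 0.07326 M of X.
Step 2:
                   B          X          M
  Initial      5.092     0.3477    0.05918
  Change   -0.003535  -0.003535    0.00707
  Equil        5.089     0.3441    0.06625
  solve Keq expr → x = 0.003535; check Q = 0.002506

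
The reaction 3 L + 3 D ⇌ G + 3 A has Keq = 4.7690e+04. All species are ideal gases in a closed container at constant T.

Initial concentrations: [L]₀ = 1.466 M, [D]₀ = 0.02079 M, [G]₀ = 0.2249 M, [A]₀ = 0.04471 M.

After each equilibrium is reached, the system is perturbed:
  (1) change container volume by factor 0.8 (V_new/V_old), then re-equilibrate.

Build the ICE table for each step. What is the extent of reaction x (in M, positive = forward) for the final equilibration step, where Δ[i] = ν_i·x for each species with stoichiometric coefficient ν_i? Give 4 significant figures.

Q₀ = 0.71 vs Keq = 4.7690e+04 ⇒ Q<K, forward
Step 1:
                    L           D           G           A
  I             1.466     0.02079      0.2249     0.04471
  C          -0.02003    -0.02003    0.006677     0.02003
  E             1.446  7.5820e-04      0.2316     0.06474
  solve Keq expr → x = 0.006677; check Q = 4.7690e+04
Then change container volume by factor 0.8 (V_new/V_old).
Step 2:
                    L           D           G           A
  I             1.807  9.4775e-04      0.2895     0.08093
  C       -1.2960e-04 -1.2960e-04  4.3199e-05  1.2960e-04
  E             1.807  8.1815e-04      0.2895     0.08106
  solve Keq expr → x = 4.3199e-05; check Q = 4.7690e+04

x = 4.3199e-05 M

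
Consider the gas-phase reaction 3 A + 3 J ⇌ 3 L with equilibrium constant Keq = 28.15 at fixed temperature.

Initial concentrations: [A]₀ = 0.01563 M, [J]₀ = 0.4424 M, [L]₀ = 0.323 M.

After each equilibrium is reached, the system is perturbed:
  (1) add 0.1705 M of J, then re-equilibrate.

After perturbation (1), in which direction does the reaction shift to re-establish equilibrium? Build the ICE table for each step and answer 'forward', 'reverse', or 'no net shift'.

Q₀ = 1.0193e+05 vs Keq = 28.15 ⇒ Q>K, reverse
Step 1:
                   A          J          L
  Initial    0.01563     0.4424      0.323
  Change      0.1106     0.1106    -0.1106
  Equil       0.1262      0.553     0.2124
  solve Keq expr → x = -0.03687; check Q = 28.15
Then add 0.1705 M of J.
Step 2:
                   A          J          L
  Initial     0.1262     0.7235     0.2124
  Change    -0.01856   -0.01856    0.01856
  Equil       0.1077      0.705     0.2309
  solve Keq expr → x = 0.006186; check Q = 28.15

Direction: forward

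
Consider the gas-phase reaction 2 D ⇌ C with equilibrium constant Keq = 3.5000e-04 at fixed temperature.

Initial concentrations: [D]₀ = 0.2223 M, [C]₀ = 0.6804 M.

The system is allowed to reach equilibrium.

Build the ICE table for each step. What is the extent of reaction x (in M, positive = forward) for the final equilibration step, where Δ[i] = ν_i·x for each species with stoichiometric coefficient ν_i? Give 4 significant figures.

x = -0.6795 M

Q₀ = 13.77 vs Keq = 3.5000e-04 ⇒ Q>K, reverse
Step 1:
                   D          C
  Initial     0.2223     0.6804
  Change       1.359    -0.6795
  Equil        1.581 8.7523e-04
  solve Keq expr → x = -0.6795; check Q = 3.5000e-04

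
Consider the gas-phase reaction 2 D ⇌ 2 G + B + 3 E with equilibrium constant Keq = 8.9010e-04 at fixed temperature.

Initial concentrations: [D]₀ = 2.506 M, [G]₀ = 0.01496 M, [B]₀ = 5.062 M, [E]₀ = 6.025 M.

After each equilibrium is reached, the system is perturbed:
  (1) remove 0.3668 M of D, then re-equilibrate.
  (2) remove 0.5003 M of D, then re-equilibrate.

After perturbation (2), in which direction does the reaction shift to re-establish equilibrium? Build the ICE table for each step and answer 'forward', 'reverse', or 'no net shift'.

Q₀ = 0.03945 vs Keq = 8.9010e-04 ⇒ Q>K, reverse
Step 1:
                  D         G         B         E
  Initial     2.506   0.01496     5.062     6.025
  Change    0.01269  -0.01269 -0.006345  -0.01903
  Equil       2.519  0.002271     5.056     6.006
  solve Keq expr → x = -0.006345; check Q = 8.9010e-04
Then remove 0.3668 M of D.
Step 2:
                  D         G         B         E
  Initial     2.152  0.002271     5.056     6.006
  Change  3.3009e-04 -3.3009e-04 -1.6505e-04 -4.9514e-04
  Equil       2.152   0.00194     5.055     6.005
  solve Keq expr → x = -1.6505e-04; check Q = 8.9010e-04
Then remove 0.5003 M of D.
Step 3:
                  D         G         B         E
  Initial     1.652   0.00194     5.055     6.005
  Change  4.5038e-04 -4.5038e-04 -2.2519e-04 -6.7557e-04
  Equil       1.652   0.00149     5.055     6.005
  solve Keq expr → x = -2.2519e-04; check Q = 8.9010e-04

Direction: reverse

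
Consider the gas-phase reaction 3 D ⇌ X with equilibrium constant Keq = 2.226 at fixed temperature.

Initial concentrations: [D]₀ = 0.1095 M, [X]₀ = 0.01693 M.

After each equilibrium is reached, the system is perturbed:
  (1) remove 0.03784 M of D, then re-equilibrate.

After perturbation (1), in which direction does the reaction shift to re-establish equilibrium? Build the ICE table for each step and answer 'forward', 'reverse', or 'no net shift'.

Direction: reverse

Q₀ = 12.89 vs Keq = 2.226 ⇒ Q>K, reverse
Step 1:
                    D           X
  I            0.1095     0.01693
  C           0.03191    -0.01064
  E            0.1414    0.006294
  solve Keq expr → x = -0.01064; check Q = 2.226
Then remove 0.03784 M of D.
Step 2:
                    D           X
  I            0.1036    0.006294
  C          0.009285   -0.003095
  E            0.1129    0.003199
  solve Keq expr → x = -0.003095; check Q = 2.226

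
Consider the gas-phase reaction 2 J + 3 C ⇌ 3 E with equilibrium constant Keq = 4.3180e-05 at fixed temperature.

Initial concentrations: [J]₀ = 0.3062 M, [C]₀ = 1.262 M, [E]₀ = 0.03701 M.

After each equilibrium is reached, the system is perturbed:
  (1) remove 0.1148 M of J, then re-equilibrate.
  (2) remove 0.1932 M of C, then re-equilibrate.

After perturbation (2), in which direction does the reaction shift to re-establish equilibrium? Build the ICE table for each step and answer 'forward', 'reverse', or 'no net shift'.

Q₀ = 2.6901e-04 vs Keq = 4.3180e-05 ⇒ Q>K, reverse
Step 1:
                   J          C          E
  init        0.3062      1.262    0.03701
  Δ          0.01078    0.01616   -0.01616
  eq           0.317      1.278    0.02085
  solve Keq expr → x = -0.005388; check Q = 4.3180e-05
Then remove 0.1148 M of J.
Step 2:
                   J          C          E
  init        0.2022      1.278    0.02085
  Δ         0.003441   0.005162  -0.005162
  eq          0.2056      1.283    0.01568
  solve Keq expr → x = -0.001721; check Q = 4.3180e-05
Then remove 0.1932 M of C.
Step 3:
                   J          C          E
  init        0.2056       1.09    0.01568
  Δ         0.001512   0.002268  -0.002268
  eq          0.2071      1.092    0.01342
  solve Keq expr → x = -7.5605e-04; check Q = 4.3180e-05

Direction: reverse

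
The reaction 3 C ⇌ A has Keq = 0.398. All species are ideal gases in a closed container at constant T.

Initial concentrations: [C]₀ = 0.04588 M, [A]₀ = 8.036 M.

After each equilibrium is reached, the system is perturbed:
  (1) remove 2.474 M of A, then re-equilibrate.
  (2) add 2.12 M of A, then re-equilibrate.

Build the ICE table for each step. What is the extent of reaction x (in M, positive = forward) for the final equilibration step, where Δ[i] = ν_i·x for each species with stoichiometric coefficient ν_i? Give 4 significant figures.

Q₀ = 8.3209e+04 vs Keq = 0.398 ⇒ Q>K, reverse
Step 1:
                  C         A
  Initial   0.04588     8.036
  Change      2.576   -0.8588
  Equil       2.622     7.177
  solve Keq expr → x = -0.8588; check Q = 0.398
Then remove 2.474 M of A.
Step 2:
                  C         A
  Initial     2.622     4.703
  Change    -0.3271     0.109
  Equil       2.295     4.812
  solve Keq expr → x = 0.109; check Q = 0.398
Then add 2.12 M of A.
Step 3:
                  C         A
  Initial     2.295     6.932
  Change     0.2851  -0.09502
  Equil        2.58     6.837
  solve Keq expr → x = -0.09502; check Q = 0.398

x = -0.09502 M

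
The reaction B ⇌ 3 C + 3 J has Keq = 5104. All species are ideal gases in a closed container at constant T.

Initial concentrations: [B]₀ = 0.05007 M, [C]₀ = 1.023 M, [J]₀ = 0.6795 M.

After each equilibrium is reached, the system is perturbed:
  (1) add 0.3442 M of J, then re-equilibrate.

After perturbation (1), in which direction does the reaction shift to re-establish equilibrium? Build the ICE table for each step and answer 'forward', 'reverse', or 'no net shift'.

Q₀ = 6.708 vs Keq = 5104 ⇒ Q<K, forward
Step 1:
                  B         C         J
  I         0.05007     1.023    0.6795
  C        -0.04989    0.1497    0.1497
  E       1.8011e-04     1.173    0.8292
  solve Keq expr → x = 0.04989; check Q = 5104
Then add 0.3442 M of J.
Step 2:
                  B         C         J
  I       1.8011e-04     1.173     1.173
  C       3.2774e-04 -9.8321e-04 -9.8321e-04
  E       5.0785e-04     1.172     1.172
  solve Keq expr → x = -3.2774e-04; check Q = 5104

Direction: reverse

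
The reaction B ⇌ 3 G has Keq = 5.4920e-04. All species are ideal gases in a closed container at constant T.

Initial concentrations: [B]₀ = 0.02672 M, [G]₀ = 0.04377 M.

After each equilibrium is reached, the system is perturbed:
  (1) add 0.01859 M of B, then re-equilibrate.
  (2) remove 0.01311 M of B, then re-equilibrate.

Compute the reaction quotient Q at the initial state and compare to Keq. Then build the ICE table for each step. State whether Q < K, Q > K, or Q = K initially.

Q₀ = 0.003138; Q > K (proceeds reverse)

Q₀ = 0.003138 vs Keq = 5.4920e-04 ⇒ Q>K, reverse
Step 1:
                    B           G
  init        0.02672     0.04377
  Δ          0.005871    -0.01761
  eq          0.03259     0.02616
  solve Keq expr → x = -0.005871; check Q = 5.4920e-04
Then add 0.01859 M of B.
Step 2:
                    B           G
  init        0.05118     0.02616
  Δ         -0.001327    0.003982
  eq          0.04985     0.03014
  solve Keq expr → x = 0.001327; check Q = 5.4920e-04
Then remove 0.01311 M of B.
Step 3:
                    B           G
  init        0.03674     0.03014
  Δ        8.9823e-04   -0.002695
  eq          0.03764     0.02745
  solve Keq expr → x = -8.9823e-04; check Q = 5.4920e-04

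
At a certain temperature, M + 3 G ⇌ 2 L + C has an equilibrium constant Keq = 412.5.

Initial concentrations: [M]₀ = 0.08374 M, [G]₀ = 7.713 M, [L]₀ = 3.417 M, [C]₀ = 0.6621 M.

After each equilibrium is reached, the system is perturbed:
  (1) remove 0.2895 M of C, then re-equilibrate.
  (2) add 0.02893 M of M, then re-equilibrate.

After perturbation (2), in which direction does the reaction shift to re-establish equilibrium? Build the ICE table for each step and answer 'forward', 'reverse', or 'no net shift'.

Q₀ = 0.2012 vs Keq = 412.5 ⇒ Q<K, forward
Step 1:
                    M           G           L           C
  I           0.08374       7.713       3.417      0.6621
  C          -0.08368     -0.2511      0.1674     0.08368
  E        5.5906e-05       7.462       3.584      0.7458
  solve Keq expr → x = 0.08368; check Q = 412.5
Then remove 0.2895 M of C.
Step 2:
                    M           G           L           C
  I        5.5906e-05       7.462       3.584      0.4563
  C       -2.1698e-05 -6.5095e-05  4.3397e-05  2.1698e-05
  E        3.4208e-05       7.462       3.584      0.4563
  solve Keq expr → x = 2.1698e-05; check Q = 412.5
Then add 0.02893 M of M.
Step 3:
                    M           G           L           C
  I           0.02896       7.462       3.584      0.4563
  C          -0.02893    -0.08678     0.05785     0.02893
  E        3.8901e-05       7.375       3.642      0.4852
  solve Keq expr → x = 0.02893; check Q = 412.5

Direction: forward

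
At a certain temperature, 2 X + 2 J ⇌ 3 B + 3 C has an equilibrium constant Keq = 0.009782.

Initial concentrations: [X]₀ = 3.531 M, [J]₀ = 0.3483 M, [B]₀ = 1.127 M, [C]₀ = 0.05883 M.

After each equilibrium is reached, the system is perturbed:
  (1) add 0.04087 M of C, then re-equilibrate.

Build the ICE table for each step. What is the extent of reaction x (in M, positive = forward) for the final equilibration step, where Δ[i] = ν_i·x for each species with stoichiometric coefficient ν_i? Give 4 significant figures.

x = -0.009491 M

Q₀ = 1.9269e-04 vs Keq = 0.009782 ⇒ Q<K, forward
Step 1:
                    X           J           B           C
  init          3.531      0.3483       1.127     0.05883
  Δ          -0.07256    -0.07256      0.1088      0.1088
  eq            3.458      0.2757       1.236      0.1677
  solve Keq expr → x = 0.03628; check Q = 0.009782
Then add 0.04087 M of C.
Step 2:
                    X           J           B           C
  init          3.458      0.2757       1.236      0.2085
  Δ           0.01898     0.01898    -0.02847    -0.02847
  eq            3.477      0.2947       1.207      0.1801
  solve Keq expr → x = -0.009491; check Q = 0.009782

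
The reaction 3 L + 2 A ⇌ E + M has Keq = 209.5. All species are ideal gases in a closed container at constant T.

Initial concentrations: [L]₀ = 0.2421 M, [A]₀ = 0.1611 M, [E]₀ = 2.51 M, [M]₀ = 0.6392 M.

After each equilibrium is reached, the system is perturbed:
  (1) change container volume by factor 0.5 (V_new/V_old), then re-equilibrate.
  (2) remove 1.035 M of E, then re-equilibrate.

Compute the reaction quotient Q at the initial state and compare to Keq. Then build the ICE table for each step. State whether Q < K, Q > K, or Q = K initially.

Q₀ = 4356; Q > K (proceeds reverse)

Q₀ = 4356 vs Keq = 209.5 ⇒ Q>K, reverse
Step 1:
                    L           A           E           M
  init         0.2421      0.1611        2.51      0.6392
  Δ            0.1905       0.127    -0.06351    -0.06351
  eq           0.4326      0.2881       2.446      0.5757
  solve Keq expr → x = -0.06351; check Q = 209.5
Then change container volume by factor 0.5 (V_new/V_old).
Step 2:
                    L           A           E           M
  init         0.8653      0.5763       4.893       1.151
  Δ            -0.283     -0.1887     0.09434     0.09434
  eq           0.5823      0.3876       4.987       1.246
  solve Keq expr → x = 0.09434; check Q = 209.5
Then remove 1.035 M of E.
Step 3:
                    L           A           E           M
  init         0.5823      0.3876       3.952       1.246
  Δ          -0.02546    -0.01697    0.008486    0.008486
  eq           0.5568      0.3706       3.961       1.254
  solve Keq expr → x = 0.008486; check Q = 209.5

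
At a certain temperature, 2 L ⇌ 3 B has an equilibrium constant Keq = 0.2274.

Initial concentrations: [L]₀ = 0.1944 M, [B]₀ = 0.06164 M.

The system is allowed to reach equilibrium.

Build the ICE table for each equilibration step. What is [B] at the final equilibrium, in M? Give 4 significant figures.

Q₀ = 0.006197 vs Keq = 0.2274 ⇒ Q<K, forward
Step 1:
                   L          B
  Initial     0.1944    0.06164
  Change     -0.0637    0.09556
  Equil       0.1307     0.1572
  solve Keq expr → x = 0.03185; check Q = 0.2274

[B]_eq = 0.1572 M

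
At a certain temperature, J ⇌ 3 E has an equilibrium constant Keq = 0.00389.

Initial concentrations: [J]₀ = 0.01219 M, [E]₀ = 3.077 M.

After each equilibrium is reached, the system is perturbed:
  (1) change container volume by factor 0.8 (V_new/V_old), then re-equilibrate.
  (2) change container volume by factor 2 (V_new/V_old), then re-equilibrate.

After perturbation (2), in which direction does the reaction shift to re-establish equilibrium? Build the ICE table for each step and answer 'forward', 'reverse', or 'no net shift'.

Direction: forward

Q₀ = 2390 vs Keq = 0.00389 ⇒ Q>K, reverse
Step 1:
                  J         E
  init      0.01219     3.077
  Δ          0.9735     -2.92
  eq         0.9857    0.1565
  solve Keq expr → x = -0.9735; check Q = 0.00389
Then change container volume by factor 0.8 (V_new/V_old).
Step 2:
                  J         E
  init        1.232    0.1956
  Δ         0.00888  -0.02664
  eq          1.241     0.169
  solve Keq expr → x = -0.00888; check Q = 0.00389
Then change container volume by factor 2 (V_new/V_old).
Step 3:
                  J         E
  init       0.6205    0.0845
  Δ        -0.01615   0.04846
  eq         0.6043     0.133
  solve Keq expr → x = 0.01615; check Q = 0.00389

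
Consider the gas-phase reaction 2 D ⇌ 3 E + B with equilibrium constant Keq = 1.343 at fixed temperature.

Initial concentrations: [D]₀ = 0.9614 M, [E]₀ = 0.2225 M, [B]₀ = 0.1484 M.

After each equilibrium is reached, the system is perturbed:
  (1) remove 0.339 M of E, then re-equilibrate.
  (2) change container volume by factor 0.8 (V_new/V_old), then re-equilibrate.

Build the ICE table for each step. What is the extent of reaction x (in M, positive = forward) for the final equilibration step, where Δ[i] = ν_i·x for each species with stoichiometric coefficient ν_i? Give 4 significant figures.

x = -0.02255 M

Q₀ = 0.001769 vs Keq = 1.343 ⇒ Q<K, forward
Step 1:
                   D          E          B
  Initial     0.9614     0.2225     0.1484
  Change     -0.4757     0.7136     0.2379
  Equil       0.4857     0.9361     0.3863
  solve Keq expr → x = 0.2379; check Q = 1.343
Then remove 0.339 M of E.
Step 2:
                   D          E          B
  Initial     0.4857     0.5971     0.3863
  Change     -0.1076     0.1614     0.0538
  Equil       0.3781     0.7585     0.4401
  solve Keq expr → x = 0.0538; check Q = 1.343
Then change container volume by factor 0.8 (V_new/V_old).
Step 3:
                   D          E          B
  Initial     0.4726     0.9481     0.5501
  Change     0.04511   -0.06766   -0.02255
  Equil       0.5177     0.8804     0.5275
  solve Keq expr → x = -0.02255; check Q = 1.343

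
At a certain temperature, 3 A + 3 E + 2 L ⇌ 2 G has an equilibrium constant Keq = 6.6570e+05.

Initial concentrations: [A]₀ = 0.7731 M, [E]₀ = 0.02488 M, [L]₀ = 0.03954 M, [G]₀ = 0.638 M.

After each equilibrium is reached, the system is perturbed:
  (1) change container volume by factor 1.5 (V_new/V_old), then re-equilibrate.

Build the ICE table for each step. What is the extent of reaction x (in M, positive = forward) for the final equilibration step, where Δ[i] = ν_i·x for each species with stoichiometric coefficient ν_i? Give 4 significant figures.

Q₀ = 3.6586e+07 vs Keq = 6.6570e+05 ⇒ Q>K, reverse
Step 1:
                  A         E         L         G
  init       0.7731   0.02488   0.03954     0.638
  Δ         0.03813   0.03813   0.02542  -0.02542
  eq         0.8112   0.06301   0.06496    0.6126
  solve Keq expr → x = -0.01271; check Q = 6.6570e+05
Then change container volume by factor 1.5 (V_new/V_old).
Step 2:
                  A         E         L         G
  init       0.5408   0.04201   0.04331    0.4084
  Δ         0.02717   0.02717   0.01811  -0.01811
  eq          0.568   0.06917   0.06142    0.3903
  solve Keq expr → x = -0.009055; check Q = 6.6570e+05

x = -0.009055 M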